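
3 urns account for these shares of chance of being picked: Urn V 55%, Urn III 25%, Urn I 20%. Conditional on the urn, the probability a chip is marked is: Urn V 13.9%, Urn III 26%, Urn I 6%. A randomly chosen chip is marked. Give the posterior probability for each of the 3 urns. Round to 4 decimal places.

Urn V 0.4982, Urn III 0.4236, Urn I 0.0782

Prior × likelihood for each hypothesis:
  Urn V: 0.55 × 0.139 = 0.07645
  Urn III: 0.25 × 0.26 = 0.065
  Urn I: 0.2 × 0.06 = 0.012
Normalizing constant = 0.15345.
P(Urn V | marked) = 0.07645/0.15345 ≈ 0.4982
P(Urn III | marked) = 0.065/0.15345 ≈ 0.4236
P(Urn I | marked) = 0.012/0.15345 ≈ 0.0782
(Check: 0.4982+0.4236+0.0782 = 1.0000.)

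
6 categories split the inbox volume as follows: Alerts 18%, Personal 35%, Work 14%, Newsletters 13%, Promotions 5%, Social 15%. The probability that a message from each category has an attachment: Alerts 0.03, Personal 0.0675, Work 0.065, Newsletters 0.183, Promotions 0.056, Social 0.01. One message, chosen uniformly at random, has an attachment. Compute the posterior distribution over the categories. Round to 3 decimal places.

By Bayes' rule, posterior ∝ prior × likelihood:
  Alerts: 0.18 × 0.03 = 0.0054
  Personal: 0.35 × 0.0675 = 0.023625
  Work: 0.14 × 0.065 = 0.0091
  Newsletters: 0.13 × 0.183 = 0.02379
  Promotions: 0.05 × 0.056 = 0.0028
  Social: 0.15 × 0.01 = 0.0015
Normalizing constant = 0.066215.
P(Alerts | attachment) = 0.0054/0.066215 ≈ 0.082
P(Personal | attachment) = 0.023625/0.066215 ≈ 0.357
P(Work | attachment) = 0.0091/0.066215 ≈ 0.137
P(Newsletters | attachment) = 0.02379/0.066215 ≈ 0.359
P(Promotions | attachment) = 0.0028/0.066215 ≈ 0.042
P(Social | attachment) = 0.0015/0.066215 ≈ 0.023

Alerts 0.082, Personal 0.357, Work 0.137, Newsletters 0.359, Promotions 0.042, Social 0.023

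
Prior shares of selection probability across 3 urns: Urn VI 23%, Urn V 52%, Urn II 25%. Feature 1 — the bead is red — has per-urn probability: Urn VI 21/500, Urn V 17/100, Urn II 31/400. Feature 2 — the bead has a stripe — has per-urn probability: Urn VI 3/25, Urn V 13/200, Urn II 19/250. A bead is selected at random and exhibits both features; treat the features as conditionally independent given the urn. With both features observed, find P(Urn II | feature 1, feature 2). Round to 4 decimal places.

By Bayes' rule, posterior ∝ prior × likelihood:
  Urn VI: 0.23 × 0.042 × 0.12 = 0.0011592
  Urn V: 0.52 × 0.17 × 0.065 = 0.005746
  Urn II: 0.25 × 0.0775 × 0.076 = 0.0014725
Normalizing constant = 0.0083777.
P(Urn II | evidence) = 0.0014725 / 0.0083777 ≈ 0.1758.

0.1758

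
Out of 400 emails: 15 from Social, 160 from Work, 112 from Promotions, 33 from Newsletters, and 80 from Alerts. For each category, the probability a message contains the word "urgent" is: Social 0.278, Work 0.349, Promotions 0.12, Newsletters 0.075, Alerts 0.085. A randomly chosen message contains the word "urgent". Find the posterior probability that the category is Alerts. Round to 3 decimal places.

Prior × likelihood for each hypothesis:
  Social: 0.0375 × 0.278 = 0.010425
  Work: 0.4 × 0.349 = 0.1396
  Promotions: 0.28 × 0.12 = 0.0336
  Newsletters: 0.0825 × 0.075 = 0.0061875
  Alerts: 0.2 × 0.085 = 0.017
Sum = 0.2068125.
P(Alerts | evidence) = 0.017 / 0.2068125 ≈ 0.082.

0.082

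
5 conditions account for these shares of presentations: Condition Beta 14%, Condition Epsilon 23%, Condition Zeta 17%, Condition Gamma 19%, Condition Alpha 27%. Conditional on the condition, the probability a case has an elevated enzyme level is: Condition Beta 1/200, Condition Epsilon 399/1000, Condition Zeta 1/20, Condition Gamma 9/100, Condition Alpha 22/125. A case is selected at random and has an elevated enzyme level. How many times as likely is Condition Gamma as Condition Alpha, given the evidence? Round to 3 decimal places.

0.360

Compute prior × likelihood for every hypothesis:
  Condition Beta: 0.14 × 0.005 = 0.0007
  Condition Epsilon: 0.23 × 0.399 = 0.09177
  Condition Zeta: 0.17 × 0.05 = 0.0085
  Condition Gamma: 0.19 × 0.09 = 0.0171
  Condition Alpha: 0.27 × 0.176 = 0.04752
Sum = 0.16559.
The ratio is 0.0171 / 0.04752 (the normalizer cancels) = 0.360.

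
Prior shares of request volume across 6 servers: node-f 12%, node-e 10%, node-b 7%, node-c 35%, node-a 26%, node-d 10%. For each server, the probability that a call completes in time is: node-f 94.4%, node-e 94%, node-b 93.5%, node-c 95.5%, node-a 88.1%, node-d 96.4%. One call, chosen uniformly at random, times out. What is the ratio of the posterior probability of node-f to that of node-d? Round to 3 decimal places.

Taking complements, P(timeout | each) = node-f 0.056, node-e 0.06, node-b 0.065, node-c 0.045, node-a 0.119, node-d 0.036.
Prior × likelihood for each hypothesis:
  node-f: 0.12 × 0.056 = 0.00672
  node-e: 0.1 × 0.06 = 0.006
  node-b: 0.07 × 0.065 = 0.00455
  node-c: 0.35 × 0.045 = 0.01575
  node-a: 0.26 × 0.119 = 0.03094
  node-d: 0.1 × 0.036 = 0.0036
Normalizing constant = 0.06756.
The ratio is 0.00672 / 0.0036 (the normalizer cancels) = 1.867.

1.867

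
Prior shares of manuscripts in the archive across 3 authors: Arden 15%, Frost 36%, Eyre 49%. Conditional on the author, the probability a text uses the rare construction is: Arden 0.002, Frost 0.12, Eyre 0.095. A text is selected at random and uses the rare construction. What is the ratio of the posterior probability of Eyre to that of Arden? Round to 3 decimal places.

Prior × likelihood for each hypothesis:
  Arden: 0.15 × 0.002 = 0.0003
  Frost: 0.36 × 0.12 = 0.0432
  Eyre: 0.49 × 0.095 = 0.04655
Normalizing constant = 0.09005.
The ratio is 0.04655 / 0.0003 (the normalizer cancels) = 155.167.

155.167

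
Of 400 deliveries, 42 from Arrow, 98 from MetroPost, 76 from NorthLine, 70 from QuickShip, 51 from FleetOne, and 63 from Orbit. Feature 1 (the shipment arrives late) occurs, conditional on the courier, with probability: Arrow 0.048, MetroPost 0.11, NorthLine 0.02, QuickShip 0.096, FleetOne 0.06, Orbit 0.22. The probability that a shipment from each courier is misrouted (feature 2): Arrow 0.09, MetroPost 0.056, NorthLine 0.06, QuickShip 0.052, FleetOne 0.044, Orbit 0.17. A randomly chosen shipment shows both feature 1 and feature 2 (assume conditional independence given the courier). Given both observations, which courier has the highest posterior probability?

Orbit

Prior × likelihood for each hypothesis:
  Arrow: 0.105 × 0.048 × 0.09 = 0.0004536
  MetroPost: 0.245 × 0.11 × 0.056 = 0.0015092
  NorthLine: 0.19 × 0.02 × 0.06 = 0.000228
  QuickShip: 0.175 × 0.096 × 0.052 = 0.0008736
  FleetOne: 0.1275 × 0.06 × 0.044 = 0.0003366
  Orbit: 0.1575 × 0.22 × 0.17 = 0.0058905
Sum = 0.0092915.
Largest term belongs to Orbit, so Orbit is most probable.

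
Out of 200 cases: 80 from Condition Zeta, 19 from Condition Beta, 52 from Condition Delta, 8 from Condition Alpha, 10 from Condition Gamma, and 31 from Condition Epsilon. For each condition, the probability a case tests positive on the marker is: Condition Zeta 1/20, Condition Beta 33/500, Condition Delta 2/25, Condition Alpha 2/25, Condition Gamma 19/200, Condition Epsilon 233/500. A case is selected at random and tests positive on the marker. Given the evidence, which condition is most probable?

Condition Epsilon

By Bayes' rule, posterior ∝ prior × likelihood:
  Condition Zeta: 0.4 × 0.05 = 0.02
  Condition Beta: 0.095 × 0.066 = 0.00627
  Condition Delta: 0.26 × 0.08 = 0.0208
  Condition Alpha: 0.04 × 0.08 = 0.0032
  Condition Gamma: 0.05 × 0.095 = 0.00475
  Condition Epsilon: 0.155 × 0.466 = 0.07223
Sum = 0.12725.
Largest term belongs to Condition Epsilon, so Condition Epsilon is most probable.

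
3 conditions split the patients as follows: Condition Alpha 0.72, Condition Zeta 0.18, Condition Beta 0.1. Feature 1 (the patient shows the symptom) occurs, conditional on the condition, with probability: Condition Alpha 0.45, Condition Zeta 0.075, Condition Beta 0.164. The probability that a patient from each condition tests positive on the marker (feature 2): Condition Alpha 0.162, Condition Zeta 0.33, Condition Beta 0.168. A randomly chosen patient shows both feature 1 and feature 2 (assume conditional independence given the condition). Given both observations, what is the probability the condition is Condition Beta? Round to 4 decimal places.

0.0462

By Bayes' rule, posterior ∝ prior × likelihood:
  Condition Alpha: 0.72 × 0.45 × 0.162 = 0.052488
  Condition Zeta: 0.18 × 0.075 × 0.33 = 0.004455
  Condition Beta: 0.1 × 0.164 × 0.168 = 0.0027552
Normalizing constant = 0.0596982.
P(Condition Beta | evidence) = 0.0027552 / 0.0596982 ≈ 0.0462.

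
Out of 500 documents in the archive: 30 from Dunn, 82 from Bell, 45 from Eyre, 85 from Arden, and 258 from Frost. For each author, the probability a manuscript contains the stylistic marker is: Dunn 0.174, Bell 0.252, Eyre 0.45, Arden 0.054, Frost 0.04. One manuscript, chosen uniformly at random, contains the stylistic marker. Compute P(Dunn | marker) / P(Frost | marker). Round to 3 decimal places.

0.506

Unnormalized posteriors (prior × likelihood):
  Dunn: 0.06 × 0.174 = 0.01044
  Bell: 0.164 × 0.252 = 0.041328
  Eyre: 0.09 × 0.45 = 0.0405
  Arden: 0.17 × 0.054 = 0.00918
  Frost: 0.516 × 0.04 = 0.02064
Sum = 0.122088.
The ratio is 0.01044 / 0.02064 (the normalizer cancels) = 0.506.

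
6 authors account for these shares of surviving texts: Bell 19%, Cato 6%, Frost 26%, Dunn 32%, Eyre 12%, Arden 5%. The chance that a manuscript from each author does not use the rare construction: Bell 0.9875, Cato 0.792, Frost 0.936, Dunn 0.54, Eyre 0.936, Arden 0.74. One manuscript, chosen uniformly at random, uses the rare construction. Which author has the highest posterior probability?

Dunn

Taking complements, P(rare-form | each) = Bell 0.0125, Cato 0.208, Frost 0.064, Dunn 0.46, Eyre 0.064, Arden 0.26.
Compute prior × likelihood for every hypothesis:
  Bell: 0.19 × 0.0125 = 0.002375
  Cato: 0.06 × 0.208 = 0.01248
  Frost: 0.26 × 0.064 = 0.01664
  Dunn: 0.32 × 0.46 = 0.1472
  Eyre: 0.12 × 0.064 = 0.00768
  Arden: 0.05 × 0.26 = 0.013
Sum = 0.199375.
Largest term belongs to Dunn, so Dunn is most probable.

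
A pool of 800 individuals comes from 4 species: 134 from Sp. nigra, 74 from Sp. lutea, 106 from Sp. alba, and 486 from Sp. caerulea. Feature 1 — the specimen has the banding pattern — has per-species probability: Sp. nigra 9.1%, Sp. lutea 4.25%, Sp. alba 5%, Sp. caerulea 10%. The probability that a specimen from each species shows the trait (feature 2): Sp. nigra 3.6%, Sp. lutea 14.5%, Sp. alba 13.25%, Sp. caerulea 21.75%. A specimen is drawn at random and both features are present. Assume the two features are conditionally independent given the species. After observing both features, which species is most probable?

Sp. caerulea

By Bayes' rule, posterior ∝ prior × likelihood:
  Sp. nigra: 0.1675 × 0.091 × 0.036 = 0.00054873
  Sp. lutea: 0.0925 × 0.0425 × 0.145 = 0.00057003125
  Sp. alba: 0.1325 × 0.05 × 0.1325 = 0.0008778125
  Sp. caerulea: 0.6075 × 0.1 × 0.2175 = 0.013213125
Normalizing constant = 0.01520969875.
Largest term belongs to Sp. caerulea, so Sp. caerulea is most probable.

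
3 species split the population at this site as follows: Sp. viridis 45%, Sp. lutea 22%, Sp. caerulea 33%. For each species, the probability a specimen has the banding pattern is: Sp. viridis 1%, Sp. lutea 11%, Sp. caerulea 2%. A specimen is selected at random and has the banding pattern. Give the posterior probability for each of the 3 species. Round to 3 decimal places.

By Bayes' rule, posterior ∝ prior × likelihood:
  Sp. viridis: 0.45 × 0.01 = 0.0045
  Sp. lutea: 0.22 × 0.11 = 0.0242
  Sp. caerulea: 0.33 × 0.02 = 0.0066
Total = 0.0353.
P(Sp. viridis | banded) = 0.0045/0.0353 ≈ 0.127
P(Sp. lutea | banded) = 0.0242/0.0353 ≈ 0.686
P(Sp. caerulea | banded) = 0.0066/0.0353 ≈ 0.187

Sp. viridis 0.127, Sp. lutea 0.686, Sp. caerulea 0.187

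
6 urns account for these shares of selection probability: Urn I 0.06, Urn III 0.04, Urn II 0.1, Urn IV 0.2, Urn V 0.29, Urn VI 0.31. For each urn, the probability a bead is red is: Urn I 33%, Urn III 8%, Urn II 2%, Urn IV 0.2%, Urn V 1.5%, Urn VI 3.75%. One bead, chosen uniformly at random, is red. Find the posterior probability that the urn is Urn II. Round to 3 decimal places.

0.048

By Bayes' rule, posterior ∝ prior × likelihood:
  Urn I: 0.06 × 0.33 = 0.0198
  Urn III: 0.04 × 0.08 = 0.0032
  Urn II: 0.1 × 0.02 = 0.002
  Urn IV: 0.2 × 0.002 = 0.0004
  Urn V: 0.29 × 0.015 = 0.00435
  Urn VI: 0.31 × 0.0375 = 0.011625
Normalizing constant = 0.041375.
P(Urn II | evidence) = 0.002 / 0.041375 ≈ 0.048.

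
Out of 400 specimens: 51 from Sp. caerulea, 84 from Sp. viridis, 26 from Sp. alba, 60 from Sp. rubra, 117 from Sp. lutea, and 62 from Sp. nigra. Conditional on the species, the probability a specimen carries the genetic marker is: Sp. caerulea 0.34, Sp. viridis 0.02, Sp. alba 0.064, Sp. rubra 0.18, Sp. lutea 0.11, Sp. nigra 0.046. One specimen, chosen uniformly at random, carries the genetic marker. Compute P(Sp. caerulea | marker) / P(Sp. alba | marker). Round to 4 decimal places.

10.4207

Compute prior × likelihood for every hypothesis:
  Sp. caerulea: 0.1275 × 0.34 = 0.04335
  Sp. viridis: 0.21 × 0.02 = 0.0042
  Sp. alba: 0.065 × 0.064 = 0.00416
  Sp. rubra: 0.15 × 0.18 = 0.027
  Sp. lutea: 0.2925 × 0.11 = 0.032175
  Sp. nigra: 0.155 × 0.046 = 0.00713
Sum = 0.118015.
The ratio is 0.04335 / 0.00416 (the normalizer cancels) = 10.4207.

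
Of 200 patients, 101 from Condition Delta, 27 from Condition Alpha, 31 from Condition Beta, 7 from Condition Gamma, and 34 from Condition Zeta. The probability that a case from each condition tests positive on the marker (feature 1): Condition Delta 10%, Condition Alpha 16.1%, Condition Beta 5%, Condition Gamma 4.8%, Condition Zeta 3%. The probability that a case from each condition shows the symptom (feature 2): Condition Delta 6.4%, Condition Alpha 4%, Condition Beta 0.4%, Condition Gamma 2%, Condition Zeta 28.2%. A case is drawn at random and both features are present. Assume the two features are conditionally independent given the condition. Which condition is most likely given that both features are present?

Condition Delta

Unnormalized posteriors (prior × likelihood):
  Condition Delta: 0.505 × 0.1 × 0.064 = 0.003232
  Condition Alpha: 0.135 × 0.161 × 0.04 = 0.0008694
  Condition Beta: 0.155 × 0.05 × 0.004 = 0.000031
  Condition Gamma: 0.035 × 0.048 × 0.02 = 0.0000336
  Condition Zeta: 0.17 × 0.03 × 0.282 = 0.0014382
Total = 0.0056042.
Largest term belongs to Condition Delta, so Condition Delta is most probable.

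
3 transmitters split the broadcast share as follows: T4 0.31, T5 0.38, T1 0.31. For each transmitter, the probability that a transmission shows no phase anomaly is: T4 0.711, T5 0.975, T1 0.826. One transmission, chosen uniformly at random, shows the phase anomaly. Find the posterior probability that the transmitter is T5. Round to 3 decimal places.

Taking complements, P(anomaly | each) = T4 0.289, T5 0.025, T1 0.174.
Unnormalized posteriors (prior × likelihood):
  T4: 0.31 × 0.289 = 0.08959
  T5: 0.38 × 0.025 = 0.0095
  T1: 0.31 × 0.174 = 0.05394
Normalizing constant = 0.15303.
P(T5 | evidence) = 0.0095 / 0.15303 ≈ 0.062.

0.062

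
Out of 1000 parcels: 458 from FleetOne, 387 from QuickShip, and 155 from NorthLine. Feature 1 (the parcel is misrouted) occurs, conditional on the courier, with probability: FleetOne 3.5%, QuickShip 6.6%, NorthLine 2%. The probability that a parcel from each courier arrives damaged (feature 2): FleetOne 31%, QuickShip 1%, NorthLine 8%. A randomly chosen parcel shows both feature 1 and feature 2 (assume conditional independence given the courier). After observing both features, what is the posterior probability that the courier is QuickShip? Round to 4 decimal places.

0.0467

Prior × likelihood for each hypothesis:
  FleetOne: 0.458 × 0.035 × 0.31 = 0.0049693
  QuickShip: 0.387 × 0.066 × 0.01 = 0.00025542
  NorthLine: 0.155 × 0.02 × 0.08 = 0.000248
Sum = 0.00547272.
P(QuickShip | evidence) = 0.00025542 / 0.00547272 ≈ 0.0467.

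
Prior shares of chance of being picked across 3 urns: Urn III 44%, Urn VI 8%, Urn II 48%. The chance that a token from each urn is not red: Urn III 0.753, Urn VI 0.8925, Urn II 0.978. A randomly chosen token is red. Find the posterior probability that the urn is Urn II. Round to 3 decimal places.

Taking complements, P(red | each) = Urn III 0.247, Urn VI 0.1075, Urn II 0.022.
Unnormalized posteriors (prior × likelihood):
  Urn III: 0.44 × 0.247 = 0.10868
  Urn VI: 0.08 × 0.1075 = 0.0086
  Urn II: 0.48 × 0.022 = 0.01056
Total = 0.12784.
P(Urn II | evidence) = 0.01056 / 0.12784 ≈ 0.083.

0.083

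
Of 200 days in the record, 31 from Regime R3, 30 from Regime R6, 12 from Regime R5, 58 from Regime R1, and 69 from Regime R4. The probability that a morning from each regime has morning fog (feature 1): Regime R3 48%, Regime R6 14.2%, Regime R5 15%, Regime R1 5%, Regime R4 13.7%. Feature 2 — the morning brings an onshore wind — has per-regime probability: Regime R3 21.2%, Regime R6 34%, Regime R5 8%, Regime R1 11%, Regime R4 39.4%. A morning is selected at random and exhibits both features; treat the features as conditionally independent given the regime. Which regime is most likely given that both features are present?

Regime R4

Unnormalized posteriors (prior × likelihood):
  Regime R3: 0.155 × 0.48 × 0.212 = 0.0157728
  Regime R6: 0.15 × 0.142 × 0.34 = 0.007242
  Regime R5: 0.06 × 0.15 × 0.08 = 0.00072
  Regime R1: 0.29 × 0.05 × 0.11 = 0.001595
  Regime R4: 0.345 × 0.137 × 0.394 = 0.01862241
Normalizing constant = 0.04395221.
Largest term belongs to Regime R4, so Regime R4 is most probable.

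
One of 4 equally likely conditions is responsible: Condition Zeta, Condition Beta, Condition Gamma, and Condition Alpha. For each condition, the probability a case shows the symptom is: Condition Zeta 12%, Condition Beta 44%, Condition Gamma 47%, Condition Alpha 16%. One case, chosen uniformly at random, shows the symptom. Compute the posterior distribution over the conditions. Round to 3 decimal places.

Condition Zeta 0.101, Condition Beta 0.370, Condition Gamma 0.395, Condition Alpha 0.134

With a uniform prior (1/4 each), posterior ∝ likelihood:
  Condition Zeta: 0.12
  Condition Beta: 0.44
  Condition Gamma: 0.47
  Condition Alpha: 0.16
Total = 1.19.
P(Condition Zeta | symptomatic) = 0.12/1.19 ≈ 0.101
P(Condition Beta | symptomatic) = 0.44/1.19 ≈ 0.370
P(Condition Gamma | symptomatic) = 0.47/1.19 ≈ 0.395
P(Condition Alpha | symptomatic) = 0.16/1.19 ≈ 0.134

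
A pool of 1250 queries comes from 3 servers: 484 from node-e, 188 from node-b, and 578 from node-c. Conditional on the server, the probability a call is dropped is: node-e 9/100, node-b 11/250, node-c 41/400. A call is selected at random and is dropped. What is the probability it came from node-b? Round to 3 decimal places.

By Bayes' rule, posterior ∝ prior × likelihood:
  node-e: 0.3872 × 0.09 = 0.034848
  node-b: 0.1504 × 0.044 = 0.0066176
  node-c: 0.4624 × 0.1025 = 0.047396
Normalizing constant = 0.0888616.
P(node-b | evidence) = 0.0066176 / 0.0888616 ≈ 0.074.

0.074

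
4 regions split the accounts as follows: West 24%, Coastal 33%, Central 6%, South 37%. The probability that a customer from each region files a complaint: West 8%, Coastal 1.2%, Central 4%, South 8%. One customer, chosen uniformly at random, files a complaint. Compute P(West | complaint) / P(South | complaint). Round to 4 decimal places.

0.6486

Unnormalized posteriors (prior × likelihood):
  West: 0.24 × 0.08 = 0.0192
  Coastal: 0.33 × 0.012 = 0.00396
  Central: 0.06 × 0.04 = 0.0024
  South: 0.37 × 0.08 = 0.0296
Sum = 0.05516.
The ratio is 0.0192 / 0.0296 (the normalizer cancels) = 0.6486.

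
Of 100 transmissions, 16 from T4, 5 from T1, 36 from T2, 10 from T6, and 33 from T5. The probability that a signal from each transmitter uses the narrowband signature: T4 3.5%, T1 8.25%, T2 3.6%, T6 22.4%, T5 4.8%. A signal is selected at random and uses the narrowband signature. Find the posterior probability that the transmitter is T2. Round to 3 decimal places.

By Bayes' rule, posterior ∝ prior × likelihood:
  T4: 0.16 × 0.035 = 0.0056
  T1: 0.05 × 0.0825 = 0.004125
  T2: 0.36 × 0.036 = 0.01296
  T6: 0.1 × 0.224 = 0.0224
  T5: 0.33 × 0.048 = 0.01584
Total = 0.060925.
P(T2 | evidence) = 0.01296 / 0.060925 ≈ 0.213.

0.213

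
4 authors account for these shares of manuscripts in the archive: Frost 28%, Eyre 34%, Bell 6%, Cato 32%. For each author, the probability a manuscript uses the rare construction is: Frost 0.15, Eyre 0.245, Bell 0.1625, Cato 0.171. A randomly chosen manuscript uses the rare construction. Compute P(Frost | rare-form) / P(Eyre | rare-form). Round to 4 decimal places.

By Bayes' rule, posterior ∝ prior × likelihood:
  Frost: 0.28 × 0.15 = 0.042
  Eyre: 0.34 × 0.245 = 0.0833
  Bell: 0.06 × 0.1625 = 0.00975
  Cato: 0.32 × 0.171 = 0.05472
Normalizing constant = 0.18977.
The ratio is 0.042 / 0.0833 (the normalizer cancels) = 0.5042.

0.5042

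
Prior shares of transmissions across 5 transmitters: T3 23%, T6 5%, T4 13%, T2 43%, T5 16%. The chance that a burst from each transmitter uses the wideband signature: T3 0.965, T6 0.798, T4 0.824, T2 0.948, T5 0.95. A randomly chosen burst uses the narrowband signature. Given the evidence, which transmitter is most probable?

T4

Taking complements, P(narrowband | each) = T3 0.035, T6 0.202, T4 0.176, T2 0.052, T5 0.05.
Unnormalized posteriors (prior × likelihood):
  T3: 0.23 × 0.035 = 0.00805
  T6: 0.05 × 0.202 = 0.0101
  T4: 0.13 × 0.176 = 0.02288
  T2: 0.43 × 0.052 = 0.02236
  T5: 0.16 × 0.05 = 0.008
Normalizing constant = 0.07139.
Largest term belongs to T4, so T4 is most probable.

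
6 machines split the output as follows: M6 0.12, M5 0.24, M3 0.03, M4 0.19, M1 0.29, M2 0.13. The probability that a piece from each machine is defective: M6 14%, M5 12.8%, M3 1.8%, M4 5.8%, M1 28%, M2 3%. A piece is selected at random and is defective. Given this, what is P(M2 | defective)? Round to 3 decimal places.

0.027

Compute prior × likelihood for every hypothesis:
  M6: 0.12 × 0.14 = 0.0168
  M5: 0.24 × 0.128 = 0.03072
  M3: 0.03 × 0.018 = 0.00054
  M4: 0.19 × 0.058 = 0.01102
  M1: 0.29 × 0.28 = 0.0812
  M2: 0.13 × 0.03 = 0.0039
Total = 0.14418.
P(M2 | evidence) = 0.0039 / 0.14418 ≈ 0.027.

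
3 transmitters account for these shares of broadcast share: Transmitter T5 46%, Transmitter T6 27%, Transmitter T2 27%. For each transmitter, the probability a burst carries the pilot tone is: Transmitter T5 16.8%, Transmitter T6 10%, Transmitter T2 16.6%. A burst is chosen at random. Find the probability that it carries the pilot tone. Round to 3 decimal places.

Unnormalized posteriors (prior × likelihood):
  Transmitter T5: 0.46 × 0.168 = 0.07728
  Transmitter T6: 0.27 × 0.1 = 0.027
  Transmitter T2: 0.27 × 0.166 = 0.04482
P(pilot) = 0.07728 + 0.027 + 0.04482 = 0.1491 → 0.149.

0.149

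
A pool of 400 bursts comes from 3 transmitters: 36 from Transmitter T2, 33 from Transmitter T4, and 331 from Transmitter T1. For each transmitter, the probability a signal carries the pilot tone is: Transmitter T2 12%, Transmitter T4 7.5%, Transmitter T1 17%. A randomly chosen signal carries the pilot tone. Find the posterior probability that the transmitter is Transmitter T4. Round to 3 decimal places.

0.039

Prior × likelihood for each hypothesis:
  Transmitter T2: 0.09 × 0.12 = 0.0108
  Transmitter T4: 0.0825 × 0.075 = 0.0061875
  Transmitter T1: 0.8275 × 0.17 = 0.140675
Sum = 0.1576625.
P(Transmitter T4 | evidence) = 0.0061875 / 0.1576625 ≈ 0.039.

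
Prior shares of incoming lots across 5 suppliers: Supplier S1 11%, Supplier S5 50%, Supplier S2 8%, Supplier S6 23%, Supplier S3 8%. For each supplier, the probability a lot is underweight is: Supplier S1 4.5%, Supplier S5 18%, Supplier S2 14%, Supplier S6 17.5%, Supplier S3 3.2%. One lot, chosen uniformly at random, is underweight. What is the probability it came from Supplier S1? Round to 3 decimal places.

Prior × likelihood for each hypothesis:
  Supplier S1: 0.11 × 0.045 = 0.00495
  Supplier S5: 0.5 × 0.18 = 0.09
  Supplier S2: 0.08 × 0.14 = 0.0112
  Supplier S6: 0.23 × 0.175 = 0.04025
  Supplier S3: 0.08 × 0.032 = 0.00256
Sum = 0.14896.
P(Supplier S1 | evidence) = 0.00495 / 0.14896 ≈ 0.033.

0.033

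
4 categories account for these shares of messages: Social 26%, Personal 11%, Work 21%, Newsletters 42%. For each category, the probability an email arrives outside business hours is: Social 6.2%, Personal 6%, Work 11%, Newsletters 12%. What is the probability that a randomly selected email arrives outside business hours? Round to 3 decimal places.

0.096

Prior × likelihood for each hypothesis:
  Social: 0.26 × 0.062 = 0.01612
  Personal: 0.11 × 0.06 = 0.0066
  Work: 0.21 × 0.11 = 0.0231
  Newsletters: 0.42 × 0.12 = 0.0504
P(off-hours) = 0.01612 + 0.0066 + 0.0231 + 0.0504 = 0.09622 → 0.096.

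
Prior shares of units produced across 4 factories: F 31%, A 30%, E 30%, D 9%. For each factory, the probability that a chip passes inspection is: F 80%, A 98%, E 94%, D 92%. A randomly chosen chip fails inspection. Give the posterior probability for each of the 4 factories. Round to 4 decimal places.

F 0.6652, A 0.0644, E 0.1931, D 0.0773

Taking complements, P(nonconforming | each) = F 0.2, A 0.02, E 0.06, D 0.08.
Compute prior × likelihood for every hypothesis:
  F: 0.31 × 0.2 = 0.062
  A: 0.3 × 0.02 = 0.006
  E: 0.3 × 0.06 = 0.018
  D: 0.09 × 0.08 = 0.0072
Sum = 0.0932.
P(F | nonconforming) = 0.062/0.0932 ≈ 0.6652
P(A | nonconforming) = 0.006/0.0932 ≈ 0.0644
P(E | nonconforming) = 0.018/0.0932 ≈ 0.1931
P(D | nonconforming) = 0.0072/0.0932 ≈ 0.0773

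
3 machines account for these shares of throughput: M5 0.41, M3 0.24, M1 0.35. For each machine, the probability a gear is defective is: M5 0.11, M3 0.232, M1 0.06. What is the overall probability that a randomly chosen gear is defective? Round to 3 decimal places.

0.122

Compute prior × likelihood for every hypothesis:
  M5: 0.41 × 0.11 = 0.0451
  M3: 0.24 × 0.232 = 0.05568
  M1: 0.35 × 0.06 = 0.021
P(defective) = 0.0451 + 0.05568 + 0.021 = 0.12178 → 0.122.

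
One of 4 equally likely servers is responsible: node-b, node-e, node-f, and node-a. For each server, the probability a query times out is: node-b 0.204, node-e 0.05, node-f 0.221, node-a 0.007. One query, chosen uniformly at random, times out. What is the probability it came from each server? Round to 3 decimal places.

With a uniform prior (1/4 each), posterior ∝ likelihood:
  node-b: 0.204
  node-e: 0.05
  node-f: 0.221
  node-a: 0.007
Total = 0.482.
P(node-b | timeout) = 0.204/0.482 ≈ 0.423
P(node-e | timeout) = 0.05/0.482 ≈ 0.104
P(node-f | timeout) = 0.221/0.482 ≈ 0.459
P(node-a | timeout) = 0.007/0.482 ≈ 0.015
(Check: 0.423+0.104+0.459+0.015 = 1.001.)

node-b 0.423, node-e 0.104, node-f 0.459, node-a 0.015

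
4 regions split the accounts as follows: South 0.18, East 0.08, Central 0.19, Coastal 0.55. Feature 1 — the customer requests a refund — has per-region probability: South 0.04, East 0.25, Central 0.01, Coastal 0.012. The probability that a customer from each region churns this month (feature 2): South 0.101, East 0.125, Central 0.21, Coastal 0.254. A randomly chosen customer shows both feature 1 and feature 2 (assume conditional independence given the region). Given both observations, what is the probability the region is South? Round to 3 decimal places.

0.137

Compute prior × likelihood for every hypothesis:
  South: 0.18 × 0.04 × 0.101 = 0.0007272
  East: 0.08 × 0.25 × 0.125 = 0.0025
  Central: 0.19 × 0.01 × 0.21 = 0.000399
  Coastal: 0.55 × 0.012 × 0.254 = 0.0016764
Sum = 0.0053026.
P(South | evidence) = 0.0007272 / 0.0053026 ≈ 0.137.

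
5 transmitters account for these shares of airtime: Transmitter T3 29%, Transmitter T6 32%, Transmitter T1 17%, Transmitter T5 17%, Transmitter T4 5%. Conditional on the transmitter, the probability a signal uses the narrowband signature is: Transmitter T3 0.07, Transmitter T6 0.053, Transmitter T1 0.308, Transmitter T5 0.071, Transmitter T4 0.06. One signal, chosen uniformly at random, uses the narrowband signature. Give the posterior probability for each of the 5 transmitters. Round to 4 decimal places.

Transmitter T3 0.1939, Transmitter T6 0.1620, Transmitter T1 0.5001, Transmitter T5 0.1153, Transmitter T4 0.0287

Unnormalized posteriors (prior × likelihood):
  Transmitter T3: 0.29 × 0.07 = 0.0203
  Transmitter T6: 0.32 × 0.053 = 0.01696
  Transmitter T1: 0.17 × 0.308 = 0.05236
  Transmitter T5: 0.17 × 0.071 = 0.01207
  Transmitter T4: 0.05 × 0.06 = 0.003
Normalizing constant = 0.10469.
P(Transmitter T3 | narrowband) = 0.0203/0.10469 ≈ 0.1939
P(Transmitter T6 | narrowband) = 0.01696/0.10469 ≈ 0.1620
P(Transmitter T1 | narrowband) = 0.05236/0.10469 ≈ 0.5001
P(Transmitter T5 | narrowband) = 0.01207/0.10469 ≈ 0.1153
P(Transmitter T4 | narrowband) = 0.003/0.10469 ≈ 0.0287
(Check: 0.1939+0.1620+0.5001+0.1153+0.0287 = 1.0000.)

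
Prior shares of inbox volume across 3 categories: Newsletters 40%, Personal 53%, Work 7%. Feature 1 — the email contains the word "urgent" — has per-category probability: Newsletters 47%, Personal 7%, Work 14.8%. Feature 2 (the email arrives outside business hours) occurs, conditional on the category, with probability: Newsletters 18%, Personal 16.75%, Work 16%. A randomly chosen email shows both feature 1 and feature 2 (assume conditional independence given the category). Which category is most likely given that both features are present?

Newsletters

Compute prior × likelihood for every hypothesis:
  Newsletters: 0.4 × 0.47 × 0.18 = 0.03384
  Personal: 0.53 × 0.07 × 0.1675 = 0.00621425
  Work: 0.07 × 0.148 × 0.16 = 0.0016576
Total = 0.04171185.
Largest term belongs to Newsletters, so Newsletters is most probable.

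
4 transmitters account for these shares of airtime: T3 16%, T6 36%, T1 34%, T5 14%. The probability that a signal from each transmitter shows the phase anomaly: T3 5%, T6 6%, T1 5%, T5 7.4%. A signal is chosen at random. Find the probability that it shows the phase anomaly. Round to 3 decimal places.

Compute prior × likelihood for every hypothesis:
  T3: 0.16 × 0.05 = 0.008
  T6: 0.36 × 0.06 = 0.0216
  T1: 0.34 × 0.05 = 0.017
  T5: 0.14 × 0.074 = 0.01036
P(anomaly) = 0.008 + 0.0216 + 0.017 + 0.01036 = 0.05696 → 0.057.

0.057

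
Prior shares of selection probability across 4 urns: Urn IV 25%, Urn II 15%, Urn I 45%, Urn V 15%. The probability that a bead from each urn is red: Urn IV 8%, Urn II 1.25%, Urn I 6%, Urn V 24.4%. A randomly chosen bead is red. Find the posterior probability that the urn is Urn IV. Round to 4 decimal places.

Compute prior × likelihood for every hypothesis:
  Urn IV: 0.25 × 0.08 = 0.02
  Urn II: 0.15 × 0.0125 = 0.001875
  Urn I: 0.45 × 0.06 = 0.027
  Urn V: 0.15 × 0.244 = 0.0366
Total = 0.085475.
P(Urn IV | evidence) = 0.02 / 0.085475 ≈ 0.2340.

0.2340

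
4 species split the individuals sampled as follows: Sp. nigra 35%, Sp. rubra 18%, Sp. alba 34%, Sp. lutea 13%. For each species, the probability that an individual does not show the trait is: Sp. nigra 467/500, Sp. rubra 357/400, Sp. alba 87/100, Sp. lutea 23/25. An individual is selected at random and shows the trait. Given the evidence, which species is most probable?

Taking complements, P(trait | each) = Sp. nigra 0.066, Sp. rubra 0.1075, Sp. alba 0.13, Sp. lutea 0.08.
Prior × likelihood for each hypothesis:
  Sp. nigra: 0.35 × 0.066 = 0.0231
  Sp. rubra: 0.18 × 0.1075 = 0.01935
  Sp. alba: 0.34 × 0.13 = 0.0442
  Sp. lutea: 0.13 × 0.08 = 0.0104
Sum = 0.09705.
Largest term belongs to Sp. alba, so Sp. alba is most probable.

Sp. alba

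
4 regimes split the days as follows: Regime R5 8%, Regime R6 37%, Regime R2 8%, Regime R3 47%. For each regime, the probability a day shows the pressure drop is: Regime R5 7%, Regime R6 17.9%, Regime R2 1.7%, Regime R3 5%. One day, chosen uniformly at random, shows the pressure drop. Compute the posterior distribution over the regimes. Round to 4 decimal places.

Regime R5 0.0579, Regime R6 0.6850, Regime R2 0.0141, Regime R3 0.2430

Prior × likelihood for each hypothesis:
  Regime R5: 0.08 × 0.07 = 0.0056
  Regime R6: 0.37 × 0.179 = 0.06623
  Regime R2: 0.08 × 0.017 = 0.00136
  Regime R3: 0.47 × 0.05 = 0.0235
Total = 0.09669.
P(Regime R5 | drop) = 0.0056/0.09669 ≈ 0.0579
P(Regime R6 | drop) = 0.06623/0.09669 ≈ 0.6850
P(Regime R2 | drop) = 0.00136/0.09669 ≈ 0.0141
P(Regime R3 | drop) = 0.0235/0.09669 ≈ 0.2430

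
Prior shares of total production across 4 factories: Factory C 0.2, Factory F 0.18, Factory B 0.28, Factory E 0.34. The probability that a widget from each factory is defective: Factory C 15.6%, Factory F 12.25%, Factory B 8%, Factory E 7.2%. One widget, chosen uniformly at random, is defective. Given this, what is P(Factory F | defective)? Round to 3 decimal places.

By Bayes' rule, posterior ∝ prior × likelihood:
  Factory C: 0.2 × 0.156 = 0.0312
  Factory F: 0.18 × 0.1225 = 0.02205
  Factory B: 0.28 × 0.08 = 0.0224
  Factory E: 0.34 × 0.072 = 0.02448
Sum = 0.10013.
P(Factory F | evidence) = 0.02205 / 0.10013 ≈ 0.220.

0.220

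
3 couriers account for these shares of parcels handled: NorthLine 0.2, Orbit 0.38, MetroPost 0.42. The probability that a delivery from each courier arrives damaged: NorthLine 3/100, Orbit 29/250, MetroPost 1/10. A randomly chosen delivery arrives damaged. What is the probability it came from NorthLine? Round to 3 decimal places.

By Bayes' rule, posterior ∝ prior × likelihood:
  NorthLine: 0.2 × 0.03 = 0.006
  Orbit: 0.38 × 0.116 = 0.04408
  MetroPost: 0.42 × 0.1 = 0.042
Sum = 0.09208.
P(NorthLine | evidence) = 0.006 / 0.09208 ≈ 0.065.

0.065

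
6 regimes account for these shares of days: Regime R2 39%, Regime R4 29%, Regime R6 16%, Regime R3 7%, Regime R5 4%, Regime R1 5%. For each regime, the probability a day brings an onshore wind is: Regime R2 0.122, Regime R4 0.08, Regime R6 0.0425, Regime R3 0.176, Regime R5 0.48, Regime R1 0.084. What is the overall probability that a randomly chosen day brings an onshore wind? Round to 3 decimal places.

0.113

Compute prior × likelihood for every hypothesis:
  Regime R2: 0.39 × 0.122 = 0.04758
  Regime R4: 0.29 × 0.08 = 0.0232
  Regime R6: 0.16 × 0.0425 = 0.0068
  Regime R3: 0.07 × 0.176 = 0.01232
  Regime R5: 0.04 × 0.48 = 0.0192
  Regime R1: 0.05 × 0.084 = 0.0042
P(onshore) = 0.04758 + 0.0232 + 0.0068 + 0.01232 + 0.0192 + 0.0042 = 0.1133 → 0.113.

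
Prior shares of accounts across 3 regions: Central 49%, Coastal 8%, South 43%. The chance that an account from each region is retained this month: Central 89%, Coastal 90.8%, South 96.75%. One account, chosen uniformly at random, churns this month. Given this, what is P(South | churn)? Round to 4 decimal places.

Taking complements, P(churn | each) = Central 0.11, Coastal 0.092, South 0.0325.
Compute prior × likelihood for every hypothesis:
  Central: 0.49 × 0.11 = 0.0539
  Coastal: 0.08 × 0.092 = 0.00736
  South: 0.43 × 0.0325 = 0.013975
Normalizing constant = 0.075235.
P(South | evidence) = 0.013975 / 0.075235 ≈ 0.1858.

0.1858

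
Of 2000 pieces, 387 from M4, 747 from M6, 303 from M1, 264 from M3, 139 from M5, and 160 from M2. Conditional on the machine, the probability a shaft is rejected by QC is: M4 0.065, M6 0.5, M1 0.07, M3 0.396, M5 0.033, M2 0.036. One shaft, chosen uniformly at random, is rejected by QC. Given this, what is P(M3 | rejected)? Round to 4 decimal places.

0.1955

By Bayes' rule, posterior ∝ prior × likelihood:
  M4: 0.1935 × 0.065 = 0.0125775
  M6: 0.3735 × 0.5 = 0.18675
  M1: 0.1515 × 0.07 = 0.010605
  M3: 0.132 × 0.396 = 0.052272
  M5: 0.0695 × 0.033 = 0.0022935
  M2: 0.08 × 0.036 = 0.00288
Normalizing constant = 0.267378.
P(M3 | evidence) = 0.052272 / 0.267378 ≈ 0.1955.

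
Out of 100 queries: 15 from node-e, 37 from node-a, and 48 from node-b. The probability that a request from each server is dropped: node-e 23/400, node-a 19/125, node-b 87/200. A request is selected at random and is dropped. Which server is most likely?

node-b

Prior × likelihood for each hypothesis:
  node-e: 0.15 × 0.0575 = 0.008625
  node-a: 0.37 × 0.152 = 0.05624
  node-b: 0.48 × 0.435 = 0.2088
Sum = 0.273665.
Largest term belongs to node-b, so node-b is most probable.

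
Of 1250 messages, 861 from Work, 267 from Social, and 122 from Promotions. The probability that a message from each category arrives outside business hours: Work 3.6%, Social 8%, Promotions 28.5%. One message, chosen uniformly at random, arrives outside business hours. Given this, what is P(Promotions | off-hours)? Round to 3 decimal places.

0.399

By Bayes' rule, posterior ∝ prior × likelihood:
  Work: 0.6888 × 0.036 = 0.0247968
  Social: 0.2136 × 0.08 = 0.017088
  Promotions: 0.0976 × 0.285 = 0.027816
Sum = 0.0697008.
P(Promotions | evidence) = 0.027816 / 0.0697008 ≈ 0.399.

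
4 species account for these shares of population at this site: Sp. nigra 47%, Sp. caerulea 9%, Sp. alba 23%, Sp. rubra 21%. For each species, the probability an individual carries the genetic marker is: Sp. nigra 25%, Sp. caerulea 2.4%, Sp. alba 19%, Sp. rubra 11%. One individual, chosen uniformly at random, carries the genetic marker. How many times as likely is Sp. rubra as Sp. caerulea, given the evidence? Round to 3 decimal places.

10.694

Prior × likelihood for each hypothesis:
  Sp. nigra: 0.47 × 0.25 = 0.1175
  Sp. caerulea: 0.09 × 0.024 = 0.00216
  Sp. alba: 0.23 × 0.19 = 0.0437
  Sp. rubra: 0.21 × 0.11 = 0.0231
Normalizing constant = 0.18646.
The ratio is 0.0231 / 0.00216 (the normalizer cancels) = 10.694.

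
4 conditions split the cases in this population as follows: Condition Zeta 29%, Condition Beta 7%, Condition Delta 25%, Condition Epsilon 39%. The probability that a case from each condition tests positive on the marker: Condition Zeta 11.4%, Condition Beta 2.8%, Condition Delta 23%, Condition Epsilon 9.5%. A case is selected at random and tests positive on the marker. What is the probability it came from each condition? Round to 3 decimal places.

Condition Zeta 0.255, Condition Beta 0.015, Condition Delta 0.444, Condition Epsilon 0.286

Compute prior × likelihood for every hypothesis:
  Condition Zeta: 0.29 × 0.114 = 0.03306
  Condition Beta: 0.07 × 0.028 = 0.00196
  Condition Delta: 0.25 × 0.23 = 0.0575
  Condition Epsilon: 0.39 × 0.095 = 0.03705
Sum = 0.12957.
P(Condition Zeta | marker-positive) = 0.03306/0.12957 ≈ 0.255
P(Condition Beta | marker-positive) = 0.00196/0.12957 ≈ 0.015
P(Condition Delta | marker-positive) = 0.0575/0.12957 ≈ 0.444
P(Condition Epsilon | marker-positive) = 0.03705/0.12957 ≈ 0.286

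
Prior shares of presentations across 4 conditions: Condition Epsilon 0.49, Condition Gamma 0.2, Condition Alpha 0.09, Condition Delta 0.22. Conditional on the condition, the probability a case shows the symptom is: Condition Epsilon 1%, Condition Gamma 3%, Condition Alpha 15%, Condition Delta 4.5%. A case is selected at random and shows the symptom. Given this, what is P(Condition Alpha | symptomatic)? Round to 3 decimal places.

Compute prior × likelihood for every hypothesis:
  Condition Epsilon: 0.49 × 0.01 = 0.0049
  Condition Gamma: 0.2 × 0.03 = 0.006
  Condition Alpha: 0.09 × 0.15 = 0.0135
  Condition Delta: 0.22 × 0.045 = 0.0099
Total = 0.0343.
P(Condition Alpha | evidence) = 0.0135 / 0.0343 ≈ 0.394.

0.394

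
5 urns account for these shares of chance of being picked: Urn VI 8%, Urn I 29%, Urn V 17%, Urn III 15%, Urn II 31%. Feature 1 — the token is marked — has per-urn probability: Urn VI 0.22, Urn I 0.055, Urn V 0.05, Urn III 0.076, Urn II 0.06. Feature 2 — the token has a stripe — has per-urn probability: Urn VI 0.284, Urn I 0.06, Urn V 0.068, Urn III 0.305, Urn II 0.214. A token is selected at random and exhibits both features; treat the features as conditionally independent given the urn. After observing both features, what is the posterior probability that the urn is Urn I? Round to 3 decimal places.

0.068

By Bayes' rule, posterior ∝ prior × likelihood:
  Urn VI: 0.08 × 0.22 × 0.284 = 0.0049984
  Urn I: 0.29 × 0.055 × 0.06 = 0.000957
  Urn V: 0.17 × 0.05 × 0.068 = 0.000578
  Urn III: 0.15 × 0.076 × 0.305 = 0.003477
  Urn II: 0.31 × 0.06 × 0.214 = 0.0039804
Normalizing constant = 0.0139908.
P(Urn I | evidence) = 0.000957 / 0.0139908 ≈ 0.068.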